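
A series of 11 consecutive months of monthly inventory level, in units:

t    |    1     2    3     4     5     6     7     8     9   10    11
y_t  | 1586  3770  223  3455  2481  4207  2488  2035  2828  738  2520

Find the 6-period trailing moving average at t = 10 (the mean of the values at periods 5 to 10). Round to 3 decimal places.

Sum of periods 5–10: 2481 + 4207 + 2488 + 2035 + 2828 + 738 = 14777
Divide by 6: 14777 / 6 = 2462.833

2462.833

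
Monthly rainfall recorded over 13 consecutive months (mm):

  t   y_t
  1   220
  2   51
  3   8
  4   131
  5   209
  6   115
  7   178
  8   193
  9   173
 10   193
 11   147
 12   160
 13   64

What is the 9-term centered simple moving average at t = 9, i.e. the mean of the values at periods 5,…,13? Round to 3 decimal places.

159.111

Sum of periods 5–13: 209 + 115 + 178 + 193 + 173 + 193 + 147 + 160 + 64 = 1432
Divide by 9: 1432 / 9 = 159.111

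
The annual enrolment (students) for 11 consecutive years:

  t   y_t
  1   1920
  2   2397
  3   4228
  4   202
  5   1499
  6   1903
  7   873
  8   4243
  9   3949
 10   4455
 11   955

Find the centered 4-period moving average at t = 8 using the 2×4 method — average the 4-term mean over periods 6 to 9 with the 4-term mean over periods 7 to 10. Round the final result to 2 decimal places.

Sum over 6–9: 1903 + 873 + 4243 + 3949 = 10968
Sum over 7–10: 873 + 4243 + 3949 + 4455 = 13520
CMA at t=8 = (10968 + 13520) / (2·4) = 24488 / 8 = 3061.00

3061.00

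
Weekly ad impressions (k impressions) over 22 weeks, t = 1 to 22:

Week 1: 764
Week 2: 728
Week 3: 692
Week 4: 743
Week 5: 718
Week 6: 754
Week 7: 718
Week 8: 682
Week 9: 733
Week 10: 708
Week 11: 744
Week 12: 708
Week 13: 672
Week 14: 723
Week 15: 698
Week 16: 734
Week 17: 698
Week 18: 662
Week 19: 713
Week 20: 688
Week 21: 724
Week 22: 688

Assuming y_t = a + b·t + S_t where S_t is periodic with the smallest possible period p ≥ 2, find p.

First differences y_{t+1} − y_t: -36, -36, 51, -25, 36, -36, -36, 51, -25, 36, -36, -36, …
The difference pattern repeats every 5 terms and not for any smaller step, so p = 5.

5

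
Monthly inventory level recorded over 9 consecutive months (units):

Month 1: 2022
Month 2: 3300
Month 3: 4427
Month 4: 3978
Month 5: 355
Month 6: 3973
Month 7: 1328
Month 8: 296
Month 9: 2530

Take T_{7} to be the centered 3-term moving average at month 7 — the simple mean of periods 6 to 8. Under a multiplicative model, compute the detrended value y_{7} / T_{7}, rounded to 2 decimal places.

0.71

Trend T_7 = (3973 + 1328 + 296) / 3 = 5597/3 = 1865.6667
Ratio to trend: 1328 / 1865.6667 = 0.71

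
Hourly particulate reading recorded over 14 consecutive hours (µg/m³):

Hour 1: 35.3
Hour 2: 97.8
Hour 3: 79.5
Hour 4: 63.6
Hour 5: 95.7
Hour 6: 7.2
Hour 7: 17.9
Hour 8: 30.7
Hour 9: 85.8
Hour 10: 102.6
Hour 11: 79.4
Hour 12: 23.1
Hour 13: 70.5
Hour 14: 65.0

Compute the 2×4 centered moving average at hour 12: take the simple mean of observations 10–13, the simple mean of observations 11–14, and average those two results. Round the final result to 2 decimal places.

Sum over 10–13: 102.6 + 79.4 + 23.1 + 70.5 = 275.6
Sum over 11–14: 79.4 + 23.1 + 70.5 + 65.0 = 238.0
CMA at t=12 = (275.6 + 238.0) / (2·4) = 513.6 / 8 = 64.20

64.20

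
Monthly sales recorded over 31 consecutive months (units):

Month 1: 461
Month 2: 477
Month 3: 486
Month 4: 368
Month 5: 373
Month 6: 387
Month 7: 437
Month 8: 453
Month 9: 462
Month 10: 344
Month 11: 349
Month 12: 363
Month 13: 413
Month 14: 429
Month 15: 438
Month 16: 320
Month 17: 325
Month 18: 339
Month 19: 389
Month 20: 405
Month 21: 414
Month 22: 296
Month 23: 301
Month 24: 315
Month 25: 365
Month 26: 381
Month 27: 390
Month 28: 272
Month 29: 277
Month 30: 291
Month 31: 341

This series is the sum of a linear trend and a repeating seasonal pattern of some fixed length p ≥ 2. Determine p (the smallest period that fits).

First differences y_{t+1} − y_t: 16, 9, -118, 5, 14, 50, 16, 9, -118, 5, 14, 50, 16, 9, …
The difference pattern repeats every 6 terms and not for any smaller step, so p = 6.

6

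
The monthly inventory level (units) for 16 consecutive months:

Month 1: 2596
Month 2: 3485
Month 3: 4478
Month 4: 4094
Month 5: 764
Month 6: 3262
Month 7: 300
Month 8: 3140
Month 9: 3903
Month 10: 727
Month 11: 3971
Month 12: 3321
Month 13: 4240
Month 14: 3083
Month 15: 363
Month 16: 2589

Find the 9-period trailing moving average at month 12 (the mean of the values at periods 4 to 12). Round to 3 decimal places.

2609.111

Sum of periods 4–12: 4094 + 764 + 3262 + 300 + 3140 + 3903 + 727 + 3971 + 3321 = 23482
Divide by 9: 23482 / 9 = 2609.111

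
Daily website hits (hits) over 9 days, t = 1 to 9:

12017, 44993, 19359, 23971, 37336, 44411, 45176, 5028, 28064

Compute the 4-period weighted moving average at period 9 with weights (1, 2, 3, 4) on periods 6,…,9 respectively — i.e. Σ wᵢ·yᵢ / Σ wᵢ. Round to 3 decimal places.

Weighted sum: 1·44411 + 2·45176 + 3·5028 + 4·28064 = 44411 + 90352 + 15084 + 112256 = 262103
Weight total: 1 + 2 + 3 + 4 = 10
WMA = 262103 / 10 = 26210.300

26210.300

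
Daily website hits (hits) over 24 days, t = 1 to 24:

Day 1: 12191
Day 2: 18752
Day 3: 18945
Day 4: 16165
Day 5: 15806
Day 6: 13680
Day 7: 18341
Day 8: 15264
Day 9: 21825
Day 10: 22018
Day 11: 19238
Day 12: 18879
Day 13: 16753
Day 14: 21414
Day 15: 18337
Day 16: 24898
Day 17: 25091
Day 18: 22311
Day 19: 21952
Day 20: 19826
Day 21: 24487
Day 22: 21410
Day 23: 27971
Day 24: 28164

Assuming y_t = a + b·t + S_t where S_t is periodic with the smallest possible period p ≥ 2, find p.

First differences y_{t+1} − y_t: 6561, 193, -2780, -359, -2126, 4661, -3077, 6561, 193, -2780, -359, -2126, 4661, -3077, 6561, 193, …
The difference pattern repeats every 7 terms and not for any smaller step, so p = 7.

7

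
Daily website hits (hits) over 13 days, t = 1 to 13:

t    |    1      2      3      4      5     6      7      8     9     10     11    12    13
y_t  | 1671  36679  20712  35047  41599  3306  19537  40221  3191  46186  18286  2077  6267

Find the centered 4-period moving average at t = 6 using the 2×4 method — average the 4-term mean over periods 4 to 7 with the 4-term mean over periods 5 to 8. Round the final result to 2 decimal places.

25519.00

Sum over 4–7: 35047 + 41599 + 3306 + 19537 = 99489
Sum over 5–8: 41599 + 3306 + 19537 + 40221 = 104663
CMA at t=6 = (99489 + 104663) / (2·4) = 204152 / 8 = 25519.00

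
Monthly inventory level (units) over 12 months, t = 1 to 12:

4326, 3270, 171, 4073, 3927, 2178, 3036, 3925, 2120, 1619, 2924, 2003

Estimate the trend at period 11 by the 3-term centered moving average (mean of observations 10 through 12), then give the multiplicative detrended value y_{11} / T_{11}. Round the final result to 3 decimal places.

Trend T_11 = (1619 + 2924 + 2003) / 3 = 6546/3 = 2182.00000
Ratio to trend: 2924 / 2182.00000 = 1.340

1.340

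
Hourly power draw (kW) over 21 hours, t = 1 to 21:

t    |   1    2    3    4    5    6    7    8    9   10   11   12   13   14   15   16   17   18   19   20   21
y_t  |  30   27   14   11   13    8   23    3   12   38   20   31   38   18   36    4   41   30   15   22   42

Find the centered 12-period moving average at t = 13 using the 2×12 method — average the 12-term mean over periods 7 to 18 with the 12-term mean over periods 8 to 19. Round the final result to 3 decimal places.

24.167

Sum over 7–18: 23 + 3 + 12 + 38 + 20 + 31 + 38 + 18 + 36 + 4 + 41 + 30 = 294
Sum over 8–19: 3 + 12 + 38 + 20 + 31 + 38 + 18 + 36 + 4 + 41 + 30 + 15 = 286
CMA at t=13 = (294 + 286) / (2·12) = 580 / 24 = 24.167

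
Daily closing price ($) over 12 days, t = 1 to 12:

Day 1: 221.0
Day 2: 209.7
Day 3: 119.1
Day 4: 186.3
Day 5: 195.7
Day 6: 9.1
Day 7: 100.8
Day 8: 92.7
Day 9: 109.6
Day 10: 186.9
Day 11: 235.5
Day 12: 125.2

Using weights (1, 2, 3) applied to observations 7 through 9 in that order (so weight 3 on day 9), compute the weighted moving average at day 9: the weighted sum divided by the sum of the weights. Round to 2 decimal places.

102.50

Weighted sum: 1·100.8 + 2·92.7 + 3·109.6 = 100.8 + 185.4 + 328.8 = 615.0
Weight total: 1 + 2 + 3 = 6
WMA = 615.0 / 6 = 102.50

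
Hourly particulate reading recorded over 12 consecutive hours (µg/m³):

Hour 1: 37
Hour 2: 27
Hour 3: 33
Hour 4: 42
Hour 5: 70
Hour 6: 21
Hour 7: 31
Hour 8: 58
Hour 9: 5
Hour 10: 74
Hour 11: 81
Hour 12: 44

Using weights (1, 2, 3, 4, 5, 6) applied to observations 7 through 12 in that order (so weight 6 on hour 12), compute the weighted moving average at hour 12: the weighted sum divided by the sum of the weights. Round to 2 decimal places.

Weighted sum: 1·31 + 2·58 + 3·5 + 4·74 + 5·81 + 6·44 = 31 + 116 + 15 + 296 + 405 + 264 = 1127
Weight total: 1 + 2 + 3 + 4 + 5 + 6 = 21
WMA = 1127 / 21 = 53.67

53.67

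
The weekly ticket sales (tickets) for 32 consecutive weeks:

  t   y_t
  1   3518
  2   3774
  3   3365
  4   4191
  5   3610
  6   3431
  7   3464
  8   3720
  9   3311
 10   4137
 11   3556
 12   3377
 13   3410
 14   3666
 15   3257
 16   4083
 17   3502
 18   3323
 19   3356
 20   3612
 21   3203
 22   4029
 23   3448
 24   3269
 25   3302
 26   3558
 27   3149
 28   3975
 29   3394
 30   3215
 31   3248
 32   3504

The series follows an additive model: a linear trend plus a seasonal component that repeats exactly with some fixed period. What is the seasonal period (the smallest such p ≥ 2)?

First differences y_{t+1} − y_t: 256, -409, 826, -581, -179, 33, 256, -409, 826, -581, -179, 33, 256, -409, …
The difference pattern repeats every 6 terms and not for any smaller step, so p = 6.

6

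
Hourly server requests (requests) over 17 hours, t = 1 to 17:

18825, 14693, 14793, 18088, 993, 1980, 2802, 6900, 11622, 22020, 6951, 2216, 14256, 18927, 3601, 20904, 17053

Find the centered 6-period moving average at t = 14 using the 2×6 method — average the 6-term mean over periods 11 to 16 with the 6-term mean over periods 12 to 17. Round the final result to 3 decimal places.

11984.333

Sum over 11–16: 6951 + 2216 + 14256 + 18927 + 3601 + 20904 = 66855
Sum over 12–17: 2216 + 14256 + 18927 + 3601 + 20904 + 17053 = 76957
CMA at t=14 = (66855 + 76957) / (2·6) = 143812 / 12 = 11984.333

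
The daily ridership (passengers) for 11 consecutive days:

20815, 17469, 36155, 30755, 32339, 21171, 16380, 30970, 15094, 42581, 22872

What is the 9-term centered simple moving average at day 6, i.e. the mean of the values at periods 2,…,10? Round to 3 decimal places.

26990.444

Sum of periods 2–10: 17469 + 36155 + 30755 + 32339 + 21171 + 16380 + 30970 + 15094 + 42581 = 242914
Divide by 9: 242914 / 9 = 26990.444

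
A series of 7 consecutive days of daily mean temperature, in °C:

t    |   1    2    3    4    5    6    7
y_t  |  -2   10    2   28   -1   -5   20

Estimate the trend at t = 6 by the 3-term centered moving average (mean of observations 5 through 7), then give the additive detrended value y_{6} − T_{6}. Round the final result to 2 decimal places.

Trend T_6 = ((-1) + (-5) + 20) / 3 = 14/3 = 4.6667
Detrended value: -5 − 4.6667 = -9.67

-9.67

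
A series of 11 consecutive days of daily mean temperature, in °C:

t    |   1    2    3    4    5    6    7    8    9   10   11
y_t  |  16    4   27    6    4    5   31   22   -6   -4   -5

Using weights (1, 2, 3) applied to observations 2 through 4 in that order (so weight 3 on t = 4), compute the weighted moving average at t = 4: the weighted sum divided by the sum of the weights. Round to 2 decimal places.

12.67

Weighted sum: 1·4 + 2·27 + 3·6 = 4 + 54 + 18 = 76
Weight total: 1 + 2 + 3 = 6
WMA = 76 / 6 = 12.67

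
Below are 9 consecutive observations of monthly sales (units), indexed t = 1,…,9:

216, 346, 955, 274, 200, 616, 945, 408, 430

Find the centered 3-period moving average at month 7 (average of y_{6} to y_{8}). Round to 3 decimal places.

Sum of periods 6–8: 616 + 945 + 408 = 1969
Divide by 3: 1969 / 3 = 656.333

656.333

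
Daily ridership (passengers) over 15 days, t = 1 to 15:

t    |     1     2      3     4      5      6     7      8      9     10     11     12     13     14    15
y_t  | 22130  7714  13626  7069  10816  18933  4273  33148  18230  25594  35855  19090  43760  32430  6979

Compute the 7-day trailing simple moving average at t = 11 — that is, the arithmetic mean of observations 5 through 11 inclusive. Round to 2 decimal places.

20978.43

Sum of periods 5–11: 10816 + 18933 + 4273 + 33148 + 18230 + 25594 + 35855 = 146849
Divide by 7: 146849 / 7 = 20978.43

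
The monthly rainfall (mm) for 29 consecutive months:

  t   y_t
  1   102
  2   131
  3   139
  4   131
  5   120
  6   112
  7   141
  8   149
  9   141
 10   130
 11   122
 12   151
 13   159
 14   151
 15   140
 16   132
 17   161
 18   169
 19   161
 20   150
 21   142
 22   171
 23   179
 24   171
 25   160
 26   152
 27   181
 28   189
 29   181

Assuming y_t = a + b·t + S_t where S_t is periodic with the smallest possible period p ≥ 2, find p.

5

First differences y_{t+1} − y_t: 29, 8, -8, -11, -8, 29, 8, -8, -11, -8, 29, 8, …
The difference pattern repeats every 5 terms and not for any smaller step, so p = 5.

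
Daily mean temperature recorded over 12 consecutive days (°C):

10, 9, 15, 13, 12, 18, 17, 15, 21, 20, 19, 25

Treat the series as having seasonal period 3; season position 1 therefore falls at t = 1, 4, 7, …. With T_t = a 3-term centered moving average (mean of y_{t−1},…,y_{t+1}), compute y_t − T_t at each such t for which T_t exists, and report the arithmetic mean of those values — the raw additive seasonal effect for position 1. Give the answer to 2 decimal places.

Season position 1 occurs at t = 4, 7, 10 (where T_t is defined).
t=4: T_4 = 13.3333; y_4 − T_4 = 13 − 13.3333 = -0.3333
t=7: T_7 = 16.6667; y_7 − T_7 = 17 − 16.6667 = 0.3333
t=10: T_10 = 20.0000; y_10 − T_10 = 20 − 20.0000 = 0.0000
Mean deviation: (-0.3333 + 0.3333 + 0.0000) / 3 = 0.00

0.00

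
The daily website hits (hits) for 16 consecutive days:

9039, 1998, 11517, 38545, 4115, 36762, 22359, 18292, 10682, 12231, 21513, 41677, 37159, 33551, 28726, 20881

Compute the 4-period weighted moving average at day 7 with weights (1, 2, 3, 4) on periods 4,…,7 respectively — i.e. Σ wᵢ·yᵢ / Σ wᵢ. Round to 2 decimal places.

24649.70

Weighted sum: 1·38545 + 2·4115 + 3·36762 + 4·22359 = 38545 + 8230 + 110286 + 89436 = 246497
Weight total: 1 + 2 + 3 + 4 = 10
WMA = 246497 / 10 = 24649.70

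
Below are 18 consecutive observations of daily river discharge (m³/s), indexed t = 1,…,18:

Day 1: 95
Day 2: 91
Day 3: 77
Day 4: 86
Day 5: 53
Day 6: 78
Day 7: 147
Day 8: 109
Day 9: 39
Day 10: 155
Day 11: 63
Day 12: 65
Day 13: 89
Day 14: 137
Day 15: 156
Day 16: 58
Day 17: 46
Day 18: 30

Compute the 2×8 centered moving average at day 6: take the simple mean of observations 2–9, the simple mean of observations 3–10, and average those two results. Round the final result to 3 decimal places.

Sum over 2–9: 91 + 77 + 86 + 53 + 78 + 147 + 109 + 39 = 680
Sum over 3–10: 77 + 86 + 53 + 78 + 147 + 109 + 39 + 155 = 744
CMA at t=6 = (680 + 744) / (2·8) = 1424 / 16 = 89.000

89.000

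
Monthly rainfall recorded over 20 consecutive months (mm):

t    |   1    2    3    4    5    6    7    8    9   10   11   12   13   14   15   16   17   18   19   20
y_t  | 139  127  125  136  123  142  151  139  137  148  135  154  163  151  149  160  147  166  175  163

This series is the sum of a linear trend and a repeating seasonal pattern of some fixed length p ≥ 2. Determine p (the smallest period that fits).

First differences y_{t+1} − y_t: -12, -2, 11, -13, 19, 9, -12, -2, 11, -13, 19, 9, -12, -2, …
The difference pattern repeats every 6 terms and not for any smaller step, so p = 6.

6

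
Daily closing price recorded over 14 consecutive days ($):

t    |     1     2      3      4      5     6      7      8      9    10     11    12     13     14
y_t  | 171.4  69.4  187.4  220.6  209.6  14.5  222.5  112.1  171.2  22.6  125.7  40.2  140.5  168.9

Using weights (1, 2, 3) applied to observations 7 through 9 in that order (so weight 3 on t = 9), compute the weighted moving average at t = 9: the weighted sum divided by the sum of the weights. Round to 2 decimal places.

160.05

Weighted sum: 1·222.5 + 2·112.1 + 3·171.2 = 222.5 + 224.2 + 513.6 = 960.3
Weight total: 1 + 2 + 3 = 6
WMA = 960.3 / 6 = 160.05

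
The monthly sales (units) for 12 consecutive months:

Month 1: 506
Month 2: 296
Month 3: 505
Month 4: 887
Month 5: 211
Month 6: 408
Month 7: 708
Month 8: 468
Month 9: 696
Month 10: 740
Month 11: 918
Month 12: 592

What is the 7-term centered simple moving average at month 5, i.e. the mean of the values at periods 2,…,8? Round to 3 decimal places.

Sum of periods 2–8: 296 + 505 + 887 + 211 + 408 + 708 + 468 = 3483
Divide by 7: 3483 / 7 = 497.571

497.571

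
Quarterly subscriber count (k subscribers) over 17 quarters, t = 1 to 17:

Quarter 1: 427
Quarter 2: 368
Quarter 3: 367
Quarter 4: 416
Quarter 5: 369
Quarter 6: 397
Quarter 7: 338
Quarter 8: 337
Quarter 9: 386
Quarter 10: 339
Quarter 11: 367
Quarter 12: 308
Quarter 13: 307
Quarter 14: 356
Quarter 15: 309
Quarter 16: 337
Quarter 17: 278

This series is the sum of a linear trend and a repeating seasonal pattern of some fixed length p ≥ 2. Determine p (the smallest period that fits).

5

First differences y_{t+1} − y_t: -59, -1, 49, -47, 28, -59, -1, 49, -47, 28, -59, -1, …
The difference pattern repeats every 5 terms and not for any smaller step, so p = 5.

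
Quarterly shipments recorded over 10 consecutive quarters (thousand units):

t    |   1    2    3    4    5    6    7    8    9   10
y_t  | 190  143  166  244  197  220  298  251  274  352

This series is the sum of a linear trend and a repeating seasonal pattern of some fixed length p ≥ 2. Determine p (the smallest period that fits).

3

First differences y_{t+1} − y_t: -47, 23, 78, -47, 23, 78, -47, 23, …
The difference pattern repeats every 3 terms and not for any smaller step, so p = 3.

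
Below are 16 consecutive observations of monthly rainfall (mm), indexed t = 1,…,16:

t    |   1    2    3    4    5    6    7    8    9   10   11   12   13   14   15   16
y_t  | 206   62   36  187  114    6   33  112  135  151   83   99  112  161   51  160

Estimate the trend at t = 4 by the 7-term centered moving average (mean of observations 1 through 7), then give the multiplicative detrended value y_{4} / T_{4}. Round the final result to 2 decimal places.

2.03

Trend T_4 = (206 + 62 + 36 + 187 + 114 + 6 + 33) / 7 = 644/7 = 92.0000
Ratio to trend: 187 / 92.0000 = 2.03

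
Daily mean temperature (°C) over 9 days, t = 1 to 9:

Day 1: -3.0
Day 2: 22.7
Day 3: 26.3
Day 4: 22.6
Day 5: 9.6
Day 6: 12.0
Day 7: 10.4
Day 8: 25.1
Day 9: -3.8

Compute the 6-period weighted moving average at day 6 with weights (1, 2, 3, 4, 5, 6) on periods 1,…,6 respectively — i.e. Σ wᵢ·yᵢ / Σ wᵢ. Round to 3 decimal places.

15.795

Weighted sum: 1·-3.0 + 2·22.7 + 3·26.3 + 4·22.6 + 5·9.6 + 6·12.0 = -3.0 + 45.4 + 78.9 + 90.4 + 48.0 + 72.0 = 331.7
Weight total: 1 + 2 + 3 + 4 + 5 + 6 = 21
WMA = 331.7 / 21 = 15.795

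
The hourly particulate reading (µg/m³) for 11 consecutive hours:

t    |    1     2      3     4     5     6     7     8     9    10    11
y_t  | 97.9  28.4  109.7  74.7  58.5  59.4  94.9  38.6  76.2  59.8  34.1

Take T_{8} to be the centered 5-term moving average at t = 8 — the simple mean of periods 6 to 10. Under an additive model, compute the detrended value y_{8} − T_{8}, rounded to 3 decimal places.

Trend T_8 = (59.4 + 94.9 + 38.6 + 76.2 + 59.8) / 5 = 328.9/5 = 65.78000
Detrended value: 38.6 − 65.78000 = -27.180

-27.180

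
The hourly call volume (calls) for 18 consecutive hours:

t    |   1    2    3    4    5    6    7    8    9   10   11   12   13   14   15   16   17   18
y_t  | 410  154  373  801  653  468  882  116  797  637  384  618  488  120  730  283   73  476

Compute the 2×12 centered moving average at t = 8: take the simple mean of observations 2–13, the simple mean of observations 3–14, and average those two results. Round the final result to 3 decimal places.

Sum over 2–13: 154 + 373 + 801 + 653 + 468 + 882 + 116 + 797 + 637 + 384 + 618 + 488 = 6371
Sum over 3–14: 373 + 801 + 653 + 468 + 882 + 116 + 797 + 637 + 384 + 618 + 488 + 120 = 6337
CMA at t=8 = (6371 + 6337) / (2·12) = 12708 / 24 = 529.500

529.500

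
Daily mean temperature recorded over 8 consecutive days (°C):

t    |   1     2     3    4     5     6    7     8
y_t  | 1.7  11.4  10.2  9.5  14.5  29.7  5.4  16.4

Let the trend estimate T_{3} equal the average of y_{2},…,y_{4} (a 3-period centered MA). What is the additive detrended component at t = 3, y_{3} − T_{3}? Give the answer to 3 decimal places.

-0.167

Trend T_3 = (11.4 + 10.2 + 9.5) / 3 = 31.1/3 = 10.36667
Detrended value: 10.2 − 10.36667 = -0.167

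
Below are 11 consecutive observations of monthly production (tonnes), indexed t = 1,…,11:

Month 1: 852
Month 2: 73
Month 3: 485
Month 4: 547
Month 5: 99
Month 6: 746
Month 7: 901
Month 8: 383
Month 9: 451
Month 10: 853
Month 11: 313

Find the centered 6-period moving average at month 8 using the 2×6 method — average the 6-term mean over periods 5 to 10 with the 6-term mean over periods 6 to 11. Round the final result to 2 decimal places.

590.00

Sum over 5–10: 99 + 746 + 901 + 383 + 451 + 853 = 3433
Sum over 6–11: 746 + 901 + 383 + 451 + 853 + 313 = 3647
CMA at t=8 = (3433 + 3647) / (2·6) = 7080 / 12 = 590.00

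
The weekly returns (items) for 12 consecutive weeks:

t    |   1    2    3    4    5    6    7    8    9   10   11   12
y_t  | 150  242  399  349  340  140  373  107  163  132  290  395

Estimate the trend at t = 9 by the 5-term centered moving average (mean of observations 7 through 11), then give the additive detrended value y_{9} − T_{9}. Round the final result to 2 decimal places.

-50.00

Trend T_9 = (373 + 107 + 163 + 132 + 290) / 5 = 1065/5 = 213.0000
Detrended value: 163 − 213.0000 = -50.00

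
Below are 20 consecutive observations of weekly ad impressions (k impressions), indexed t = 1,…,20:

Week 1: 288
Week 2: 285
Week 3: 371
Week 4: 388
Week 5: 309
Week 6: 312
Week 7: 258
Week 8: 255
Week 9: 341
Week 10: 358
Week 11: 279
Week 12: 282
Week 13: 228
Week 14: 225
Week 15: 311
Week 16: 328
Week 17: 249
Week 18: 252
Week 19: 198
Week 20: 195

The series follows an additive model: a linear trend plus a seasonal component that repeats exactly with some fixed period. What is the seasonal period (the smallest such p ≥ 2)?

6

First differences y_{t+1} − y_t: -3, 86, 17, -79, 3, -54, -3, 86, 17, -79, 3, -54, -3, 86, …
The difference pattern repeats every 6 terms and not for any smaller step, so p = 6.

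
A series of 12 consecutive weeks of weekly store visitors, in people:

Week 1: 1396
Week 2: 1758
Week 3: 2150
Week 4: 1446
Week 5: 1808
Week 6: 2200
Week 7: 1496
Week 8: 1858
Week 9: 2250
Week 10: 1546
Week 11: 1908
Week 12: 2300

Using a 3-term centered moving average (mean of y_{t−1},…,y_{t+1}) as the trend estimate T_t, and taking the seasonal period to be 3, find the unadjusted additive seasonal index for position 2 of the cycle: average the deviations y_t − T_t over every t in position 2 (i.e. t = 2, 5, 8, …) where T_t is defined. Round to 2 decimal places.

Season position 2 occurs at t = 2, 5, 8, 11 (where T_t is defined).
t=2: T_2 = 1768.0000; y_2 − T_2 = 1758 − 1768.0000 = -10.0000
t=5: T_5 = 1818.0000; y_5 − T_5 = 1808 − 1818.0000 = -10.0000
t=8: T_8 = 1868.0000; y_8 − T_8 = 1858 − 1868.0000 = -10.0000
t=11: T_11 = 1918.0000; y_11 − T_11 = 1908 − 1918.0000 = -10.0000
Mean deviation: (-10.0000 + -10.0000 + -10.0000 + -10.0000) / 4 = -10.00

-10.00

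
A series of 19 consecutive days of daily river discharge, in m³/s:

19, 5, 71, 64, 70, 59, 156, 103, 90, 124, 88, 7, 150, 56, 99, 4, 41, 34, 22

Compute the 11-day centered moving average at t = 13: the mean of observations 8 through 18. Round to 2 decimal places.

Sum of periods 8–18: 103 + 90 + 124 + 88 + 7 + 150 + 56 + 99 + 4 + 41 + 34 = 796
Divide by 11: 796 / 11 = 72.36

72.36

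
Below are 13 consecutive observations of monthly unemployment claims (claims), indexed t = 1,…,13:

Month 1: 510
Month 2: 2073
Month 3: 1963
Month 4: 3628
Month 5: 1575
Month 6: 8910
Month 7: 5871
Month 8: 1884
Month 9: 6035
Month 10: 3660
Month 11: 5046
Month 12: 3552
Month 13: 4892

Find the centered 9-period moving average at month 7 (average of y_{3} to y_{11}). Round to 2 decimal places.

Sum of periods 3–11: 1963 + 3628 + 1575 + 8910 + 5871 + 1884 + 6035 + 3660 + 5046 = 38572
Divide by 9: 38572 / 9 = 4285.78

4285.78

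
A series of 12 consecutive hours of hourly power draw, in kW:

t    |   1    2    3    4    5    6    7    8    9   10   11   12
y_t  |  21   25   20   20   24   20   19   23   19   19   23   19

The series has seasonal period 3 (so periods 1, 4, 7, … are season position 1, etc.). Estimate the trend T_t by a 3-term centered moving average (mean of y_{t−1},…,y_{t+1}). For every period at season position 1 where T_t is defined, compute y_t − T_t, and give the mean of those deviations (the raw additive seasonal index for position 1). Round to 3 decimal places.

-1.444

Season position 1 occurs at t = 4, 7, 10 (where T_t is defined).
t=4: T_4 = 21.33333; y_4 − T_4 = 20 − 21.33333 = -1.33333
t=7: T_7 = 20.66667; y_7 − T_7 = 19 − 20.66667 = -1.66667
t=10: T_10 = 20.33333; y_10 − T_10 = 19 − 20.33333 = -1.33333
Mean deviation: (-1.33333 + -1.66667 + -1.33333) / 3 = -1.444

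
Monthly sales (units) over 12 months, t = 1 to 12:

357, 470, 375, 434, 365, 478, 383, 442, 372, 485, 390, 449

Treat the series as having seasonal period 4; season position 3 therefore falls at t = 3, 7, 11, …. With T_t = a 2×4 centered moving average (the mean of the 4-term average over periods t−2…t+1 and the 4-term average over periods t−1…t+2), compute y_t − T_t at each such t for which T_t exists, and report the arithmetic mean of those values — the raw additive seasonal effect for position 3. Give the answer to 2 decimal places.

-34.94

Season position 3 occurs at t = 3, 7 (where T_t is defined).
t=3: T_3 = 410.0000; y_3 − T_3 = 375 − 410.0000 = -35.0000
t=7: T_7 = 417.8750; y_7 − T_7 = 383 − 417.8750 = -34.8750
Mean deviation: (-35.0000 + -34.8750) / 2 = -34.94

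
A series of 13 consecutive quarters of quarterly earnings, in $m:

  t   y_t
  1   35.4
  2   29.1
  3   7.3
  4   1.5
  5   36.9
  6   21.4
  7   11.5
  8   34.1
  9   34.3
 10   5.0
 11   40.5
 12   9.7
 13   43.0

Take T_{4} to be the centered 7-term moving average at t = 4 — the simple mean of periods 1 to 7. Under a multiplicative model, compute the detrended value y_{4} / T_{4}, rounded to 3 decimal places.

Trend T_4 = (35.4 + 29.1 + 7.3 + 1.5 + 36.9 + 21.4 + 11.5) / 7 = 143.1/7 = 20.44286
Ratio to trend: 1.5 / 20.44286 = 0.073

0.073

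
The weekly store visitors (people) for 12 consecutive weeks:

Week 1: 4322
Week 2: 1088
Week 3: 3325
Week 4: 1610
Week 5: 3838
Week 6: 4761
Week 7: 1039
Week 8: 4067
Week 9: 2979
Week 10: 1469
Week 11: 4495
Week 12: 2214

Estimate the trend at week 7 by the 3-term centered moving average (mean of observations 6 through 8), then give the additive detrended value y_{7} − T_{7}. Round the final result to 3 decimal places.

Trend T_7 = (4761 + 1039 + 4067) / 3 = 9867/3 = 3289.00000
Detrended value: 1039 − 3289.00000 = -2250.000

-2250.000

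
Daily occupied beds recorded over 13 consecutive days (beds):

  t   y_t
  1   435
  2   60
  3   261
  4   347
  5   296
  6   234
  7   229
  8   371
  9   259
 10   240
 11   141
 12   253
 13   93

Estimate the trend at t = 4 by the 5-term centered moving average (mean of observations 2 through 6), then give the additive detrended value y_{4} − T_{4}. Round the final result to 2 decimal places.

Trend T_4 = (60 + 261 + 347 + 296 + 234) / 5 = 1198/5 = 239.6000
Detrended value: 347 − 239.6000 = 107.40

107.40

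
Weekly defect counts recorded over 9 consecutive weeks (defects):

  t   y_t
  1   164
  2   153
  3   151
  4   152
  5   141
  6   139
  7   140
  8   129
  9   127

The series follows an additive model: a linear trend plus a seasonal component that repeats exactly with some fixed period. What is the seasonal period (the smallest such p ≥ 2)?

First differences y_{t+1} − y_t: -11, -2, 1, -11, -2, 1, -11, -2, …
The difference pattern repeats every 3 terms and not for any smaller step, so p = 3.

3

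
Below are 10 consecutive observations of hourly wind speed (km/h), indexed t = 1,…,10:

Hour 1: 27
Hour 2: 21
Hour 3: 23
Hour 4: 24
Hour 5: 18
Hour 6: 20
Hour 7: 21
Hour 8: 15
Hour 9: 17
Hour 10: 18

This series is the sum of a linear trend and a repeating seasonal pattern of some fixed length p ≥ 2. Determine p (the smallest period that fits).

First differences y_{t+1} − y_t: -6, 2, 1, -6, 2, 1, -6, 2, …
The difference pattern repeats every 3 terms and not for any smaller step, so p = 3.

3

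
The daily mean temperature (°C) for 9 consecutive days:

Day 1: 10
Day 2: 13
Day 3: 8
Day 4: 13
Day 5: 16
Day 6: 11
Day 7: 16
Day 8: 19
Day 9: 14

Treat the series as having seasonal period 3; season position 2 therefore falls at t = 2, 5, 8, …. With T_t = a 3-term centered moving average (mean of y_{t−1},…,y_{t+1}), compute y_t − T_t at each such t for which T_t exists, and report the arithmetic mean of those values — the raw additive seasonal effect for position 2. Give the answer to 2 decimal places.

2.67

Season position 2 occurs at t = 2, 5, 8 (where T_t is defined).
t=2: T_2 = 10.3333; y_2 − T_2 = 13 − 10.3333 = 2.6667
t=5: T_5 = 13.3333; y_5 − T_5 = 16 − 13.3333 = 2.6667
t=8: T_8 = 16.3333; y_8 − T_8 = 19 − 16.3333 = 2.6667
Mean deviation: (2.6667 + 2.6667 + 2.6667) / 3 = 2.67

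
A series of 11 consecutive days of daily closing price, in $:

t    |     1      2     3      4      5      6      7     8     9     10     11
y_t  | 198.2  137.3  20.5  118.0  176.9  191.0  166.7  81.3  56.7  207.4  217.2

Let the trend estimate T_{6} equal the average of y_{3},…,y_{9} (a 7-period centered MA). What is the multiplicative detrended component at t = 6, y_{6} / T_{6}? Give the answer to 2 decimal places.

1.65

Trend T_6 = (20.5 + 118.0 + 176.9 + 191.0 + 166.7 + 81.3 + 56.7) / 7 = 811.1/7 = 115.8714
Ratio to trend: 191.0 / 115.8714 = 1.65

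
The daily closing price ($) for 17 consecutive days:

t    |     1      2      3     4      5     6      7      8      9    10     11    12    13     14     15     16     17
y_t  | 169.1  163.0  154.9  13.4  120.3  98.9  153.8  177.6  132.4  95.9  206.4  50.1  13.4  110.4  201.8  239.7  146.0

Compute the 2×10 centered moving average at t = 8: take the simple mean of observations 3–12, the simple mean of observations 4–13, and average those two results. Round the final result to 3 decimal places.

113.295

Sum over 3–12: 154.9 + 13.4 + 120.3 + 98.9 + 153.8 + 177.6 + 132.4 + 95.9 + 206.4 + 50.1 = 1203.7
Sum over 4–13: 13.4 + 120.3 + 98.9 + 153.8 + 177.6 + 132.4 + 95.9 + 206.4 + 50.1 + 13.4 = 1062.2
CMA at t=8 = (1203.7 + 1062.2) / (2·10) = 2265.9 / 20 = 113.295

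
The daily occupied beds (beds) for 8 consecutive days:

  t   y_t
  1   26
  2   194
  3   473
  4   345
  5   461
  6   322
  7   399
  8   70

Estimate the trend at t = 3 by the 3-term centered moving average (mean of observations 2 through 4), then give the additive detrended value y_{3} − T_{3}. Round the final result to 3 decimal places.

135.667

Trend T_3 = (194 + 473 + 345) / 3 = 1012/3 = 337.33333
Detrended value: 473 − 337.33333 = 135.667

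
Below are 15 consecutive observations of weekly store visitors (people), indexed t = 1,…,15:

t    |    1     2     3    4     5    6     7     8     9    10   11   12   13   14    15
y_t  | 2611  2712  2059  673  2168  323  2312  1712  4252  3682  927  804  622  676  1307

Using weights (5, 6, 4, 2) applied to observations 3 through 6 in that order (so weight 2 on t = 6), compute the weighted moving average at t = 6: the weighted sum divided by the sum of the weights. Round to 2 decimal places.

Weighted sum: 5·2059 + 6·673 + 4·2168 + 2·323 = 10295 + 4038 + 8672 + 646 = 23651
Weight total: 5 + 6 + 4 + 2 = 17
WMA = 23651 / 17 = 1391.24

1391.24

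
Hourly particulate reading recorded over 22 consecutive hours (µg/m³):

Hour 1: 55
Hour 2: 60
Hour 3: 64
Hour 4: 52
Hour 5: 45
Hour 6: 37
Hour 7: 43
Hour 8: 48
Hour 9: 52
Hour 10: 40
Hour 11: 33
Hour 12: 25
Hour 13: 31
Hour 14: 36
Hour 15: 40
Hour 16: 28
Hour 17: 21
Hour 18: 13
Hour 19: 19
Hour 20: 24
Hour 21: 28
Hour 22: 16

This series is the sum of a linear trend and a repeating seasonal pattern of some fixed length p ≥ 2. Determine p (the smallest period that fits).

First differences y_{t+1} − y_t: 5, 4, -12, -7, -8, 6, 5, 4, -12, -7, -8, 6, 5, 4, …
The difference pattern repeats every 6 terms and not for any smaller step, so p = 6.

6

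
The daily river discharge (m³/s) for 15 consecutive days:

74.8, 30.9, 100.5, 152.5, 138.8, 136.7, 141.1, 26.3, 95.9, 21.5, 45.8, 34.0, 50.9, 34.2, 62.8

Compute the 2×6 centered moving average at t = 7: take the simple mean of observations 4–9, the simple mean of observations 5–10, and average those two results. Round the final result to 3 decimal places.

Sum over 4–9: 152.5 + 138.8 + 136.7 + 141.1 + 26.3 + 95.9 = 691.3
Sum over 5–10: 138.8 + 136.7 + 141.1 + 26.3 + 95.9 + 21.5 = 560.3
CMA at t=7 = (691.3 + 560.3) / (2·6) = 1251.6 / 12 = 104.300

104.300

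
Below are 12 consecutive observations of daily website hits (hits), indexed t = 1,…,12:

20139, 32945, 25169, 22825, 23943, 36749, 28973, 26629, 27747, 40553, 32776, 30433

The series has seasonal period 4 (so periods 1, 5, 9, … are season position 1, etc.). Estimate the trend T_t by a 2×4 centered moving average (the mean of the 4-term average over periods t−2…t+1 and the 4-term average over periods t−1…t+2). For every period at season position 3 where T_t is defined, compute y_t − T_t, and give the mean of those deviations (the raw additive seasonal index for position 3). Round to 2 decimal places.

-576.00

Season position 3 occurs at t = 3, 7 (where T_t is defined).
t=3: T_3 = 25745.0000; y_3 − T_3 = 25169 − 25745.0000 = -576.0000
t=7: T_7 = 29549.0000; y_7 − T_7 = 28973 − 29549.0000 = -576.0000
Mean deviation: (-576.0000 + -576.0000) / 2 = -576.00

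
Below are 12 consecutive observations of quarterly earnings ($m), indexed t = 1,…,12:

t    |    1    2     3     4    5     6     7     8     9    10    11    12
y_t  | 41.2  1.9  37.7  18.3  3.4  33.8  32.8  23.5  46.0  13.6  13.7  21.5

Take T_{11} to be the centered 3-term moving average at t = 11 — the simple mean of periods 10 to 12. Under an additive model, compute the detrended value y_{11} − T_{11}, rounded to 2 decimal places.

-2.57

Trend T_11 = (13.6 + 13.7 + 21.5) / 3 = 48.8/3 = 16.2667
Detrended value: 13.7 − 16.2667 = -2.57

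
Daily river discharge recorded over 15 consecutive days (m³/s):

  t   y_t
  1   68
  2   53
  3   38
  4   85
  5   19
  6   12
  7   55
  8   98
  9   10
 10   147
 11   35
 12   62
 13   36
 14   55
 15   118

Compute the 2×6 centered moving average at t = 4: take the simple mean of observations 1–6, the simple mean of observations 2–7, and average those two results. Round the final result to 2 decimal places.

Sum over 1–6: 68 + 53 + 38 + 85 + 19 + 12 = 275
Sum over 2–7: 53 + 38 + 85 + 19 + 12 + 55 = 262
CMA at t=4 = (275 + 262) / (2·6) = 537 / 12 = 44.75

44.75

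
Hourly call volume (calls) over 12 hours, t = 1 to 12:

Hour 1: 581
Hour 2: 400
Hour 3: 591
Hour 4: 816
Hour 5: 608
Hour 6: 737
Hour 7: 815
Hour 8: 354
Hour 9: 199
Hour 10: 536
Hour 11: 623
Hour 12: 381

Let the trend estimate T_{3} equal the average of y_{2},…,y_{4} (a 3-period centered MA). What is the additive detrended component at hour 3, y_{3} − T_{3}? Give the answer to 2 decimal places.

Trend T_3 = (400 + 591 + 816) / 3 = 1807/3 = 602.3333
Detrended value: 591 − 602.3333 = -11.33

-11.33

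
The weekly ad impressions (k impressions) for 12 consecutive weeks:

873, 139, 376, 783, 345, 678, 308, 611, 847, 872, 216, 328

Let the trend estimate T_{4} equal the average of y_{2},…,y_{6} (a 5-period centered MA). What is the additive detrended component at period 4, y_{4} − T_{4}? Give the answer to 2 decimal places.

Trend T_4 = (139 + 376 + 783 + 345 + 678) / 5 = 2321/5 = 464.2000
Detrended value: 783 − 464.2000 = 318.80

318.80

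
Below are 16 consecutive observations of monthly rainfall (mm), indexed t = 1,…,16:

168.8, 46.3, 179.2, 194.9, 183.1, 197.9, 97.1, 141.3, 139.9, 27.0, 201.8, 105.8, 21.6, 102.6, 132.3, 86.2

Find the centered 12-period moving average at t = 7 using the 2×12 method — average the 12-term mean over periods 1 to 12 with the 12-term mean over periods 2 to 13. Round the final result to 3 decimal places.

Sum over 1–12: 168.8 + 46.3 + 179.2 + 194.9 + 183.1 + 197.9 + 97.1 + 141.3 + 139.9 + 27.0 + 201.8 + 105.8 = 1683.1
Sum over 2–13: 46.3 + 179.2 + 194.9 + 183.1 + 197.9 + 97.1 + 141.3 + 139.9 + 27.0 + 201.8 + 105.8 + 21.6 = 1535.9
CMA at t=7 = (1683.1 + 1535.9) / (2·12) = 3219.0 / 24 = 134.125

134.125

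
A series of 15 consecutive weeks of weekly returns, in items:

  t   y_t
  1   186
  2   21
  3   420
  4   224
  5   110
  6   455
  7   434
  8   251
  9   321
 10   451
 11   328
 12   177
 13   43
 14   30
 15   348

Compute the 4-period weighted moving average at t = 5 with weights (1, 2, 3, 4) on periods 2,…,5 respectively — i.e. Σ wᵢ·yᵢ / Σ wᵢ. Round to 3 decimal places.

197.300

Weighted sum: 1·21 + 2·420 + 3·224 + 4·110 = 21 + 840 + 672 + 440 = 1973
Weight total: 1 + 2 + 3 + 4 = 10
WMA = 1973 / 10 = 197.300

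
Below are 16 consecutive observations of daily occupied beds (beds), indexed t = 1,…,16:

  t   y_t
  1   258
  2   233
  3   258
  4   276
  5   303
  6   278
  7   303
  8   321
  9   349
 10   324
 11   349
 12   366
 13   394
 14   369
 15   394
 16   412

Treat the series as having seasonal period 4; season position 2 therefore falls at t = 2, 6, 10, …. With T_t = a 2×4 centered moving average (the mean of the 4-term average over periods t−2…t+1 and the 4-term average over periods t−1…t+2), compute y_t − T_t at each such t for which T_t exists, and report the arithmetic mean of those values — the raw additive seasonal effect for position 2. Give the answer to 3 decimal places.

Season position 2 occurs at t = 6, 10, 14 (where T_t is defined).
t=6: T_6 = 295.62500; y_6 − T_6 = 278 − 295.62500 = -17.62500
t=10: T_10 = 341.37500; y_10 − T_10 = 324 − 341.37500 = -17.37500
t=14: T_14 = 386.50000; y_14 − T_14 = 369 − 386.50000 = -17.50000
Mean deviation: (-17.62500 + -17.37500 + -17.50000) / 3 = -17.500

-17.500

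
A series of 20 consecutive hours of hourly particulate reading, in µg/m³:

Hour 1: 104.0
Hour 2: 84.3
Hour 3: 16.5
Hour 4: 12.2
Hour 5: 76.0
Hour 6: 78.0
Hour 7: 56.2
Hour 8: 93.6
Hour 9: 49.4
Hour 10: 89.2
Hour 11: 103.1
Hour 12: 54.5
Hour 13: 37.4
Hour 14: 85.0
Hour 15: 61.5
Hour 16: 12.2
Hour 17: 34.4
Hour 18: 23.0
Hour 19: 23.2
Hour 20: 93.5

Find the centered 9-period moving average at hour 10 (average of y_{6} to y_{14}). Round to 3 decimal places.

Sum of periods 6–14: 78.0 + 56.2 + 93.6 + 49.4 + 89.2 + 103.1 + 54.5 + 37.4 + 85.0 = 646.4
Divide by 9: 646.4 / 9 = 71.822

71.822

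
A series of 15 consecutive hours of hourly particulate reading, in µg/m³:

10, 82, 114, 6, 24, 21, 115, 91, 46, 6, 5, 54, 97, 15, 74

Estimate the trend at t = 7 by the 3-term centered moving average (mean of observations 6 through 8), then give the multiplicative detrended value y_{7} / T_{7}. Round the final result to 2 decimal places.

Trend T_7 = (21 + 115 + 91) / 3 = 227/3 = 75.6667
Ratio to trend: 115 / 75.6667 = 1.52

1.52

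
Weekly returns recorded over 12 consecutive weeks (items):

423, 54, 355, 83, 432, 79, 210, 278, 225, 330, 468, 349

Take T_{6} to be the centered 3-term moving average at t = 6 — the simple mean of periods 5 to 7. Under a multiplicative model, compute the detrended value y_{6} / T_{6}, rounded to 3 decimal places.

Trend T_6 = (432 + 79 + 210) / 3 = 721/3 = 240.33333
Ratio to trend: 79 / 240.33333 = 0.329

0.329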